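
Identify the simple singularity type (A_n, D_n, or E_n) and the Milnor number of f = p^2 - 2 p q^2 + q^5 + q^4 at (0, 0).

The Hessian of f at 0 is [[2, 0], [0, 0]] with rank 1, so corank 1. A Groebner basis of the Jacobian ideal J(f) in C{p,q} is {p^2, -p + q^2}; counting standard monomials gives mu = 4. Corank 1: A-series; mu = 4 gives A_4.

Type A4, Milnor number mu = 4.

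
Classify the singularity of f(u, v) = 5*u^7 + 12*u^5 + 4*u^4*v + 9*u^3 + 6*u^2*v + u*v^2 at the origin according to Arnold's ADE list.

The Hessian of f at 0 is [[0, 0], [0, 0]] with rank 0, so corank 2. A Groebner basis of the Jacobian ideal J(f) in C{u,v} is {-405*u^2/2 + u*v^3 - 243*u*v/2 - 18*v^2, 1539*u^2/2 + 945*u*v/2 + v^4 + 72*v^2, u^3 - u*v^2/3 - 2*v^3/27, u^2*v + 2*u*v^2/3 + v^3/9}; counting standard monomials gives mu = 8. Corank 2; j^3 = u*(3*u + v)^2 has shape L^2 M (L != M), so D-series; mu = 8 gives D_8.

D8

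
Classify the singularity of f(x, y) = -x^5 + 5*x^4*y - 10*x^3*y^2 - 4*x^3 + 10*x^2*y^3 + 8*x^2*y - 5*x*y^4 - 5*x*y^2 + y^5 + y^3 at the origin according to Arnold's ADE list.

The Hessian of f at 0 has rank 0. Corank 2; j^3 = -(x - y)*(2*x - y)^2 has shape L^2 M (L != M), so D-series; mu = 6 gives D_6.

D6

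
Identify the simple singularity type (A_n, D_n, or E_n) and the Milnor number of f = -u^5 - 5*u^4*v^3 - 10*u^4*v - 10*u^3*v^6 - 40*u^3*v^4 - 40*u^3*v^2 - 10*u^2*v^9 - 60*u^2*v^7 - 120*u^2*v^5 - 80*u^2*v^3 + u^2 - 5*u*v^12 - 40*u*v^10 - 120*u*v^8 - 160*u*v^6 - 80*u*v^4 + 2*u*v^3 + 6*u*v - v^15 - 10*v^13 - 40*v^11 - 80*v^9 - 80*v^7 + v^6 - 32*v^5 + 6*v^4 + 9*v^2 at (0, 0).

The Hessian of f at 0 is [[2, 6], [6, 18]] with rank 1, so corank 1. A Groebner basis of the Jacobian ideal J(f) in C{u,v} is {u + v^3 + 3*v, u^2 - 9*v^2, u*v + 3*v^2}; counting standard monomials gives mu = 4. Corank 1: A-series; mu = 4 gives A_4.

Type A4, Milnor number mu = 4.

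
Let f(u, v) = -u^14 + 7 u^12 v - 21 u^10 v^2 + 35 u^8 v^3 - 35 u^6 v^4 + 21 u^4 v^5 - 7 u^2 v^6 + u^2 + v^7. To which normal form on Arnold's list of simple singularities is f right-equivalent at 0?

A_6

The Hessian of f at 0 has rank 1. Corank 1: A-series; mu = 6 gives A_6.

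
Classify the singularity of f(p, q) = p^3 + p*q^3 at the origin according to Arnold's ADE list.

The Hessian of f at 0 is [[0, 0], [0, 0]] with rank 0, so corank 2. A Groebner basis of the Jacobian ideal J(f) in C{p,q} is {p^3, p*q^2, 3*p^2 + q^3}; counting standard monomials gives mu = 7. Corank 2; j^3 = p^3 is a perfect cube, so E-series; the 4-jet and mu = 7 give E_7.

E_{7}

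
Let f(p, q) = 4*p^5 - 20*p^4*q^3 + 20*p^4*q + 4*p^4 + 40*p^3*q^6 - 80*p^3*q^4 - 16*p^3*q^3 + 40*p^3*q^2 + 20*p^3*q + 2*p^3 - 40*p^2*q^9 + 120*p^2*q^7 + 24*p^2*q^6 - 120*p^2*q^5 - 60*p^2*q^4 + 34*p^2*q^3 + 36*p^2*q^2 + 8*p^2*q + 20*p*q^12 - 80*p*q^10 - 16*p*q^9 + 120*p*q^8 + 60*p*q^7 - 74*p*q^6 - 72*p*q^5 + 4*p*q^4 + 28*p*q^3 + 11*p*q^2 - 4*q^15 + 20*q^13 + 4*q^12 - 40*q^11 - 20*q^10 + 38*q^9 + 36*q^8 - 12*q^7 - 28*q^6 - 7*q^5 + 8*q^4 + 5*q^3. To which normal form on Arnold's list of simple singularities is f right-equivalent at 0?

The Hessian of f at 0 has rank 0. Corank 2; j^3 = (p + q)*(2*p^2 + 6*p*q + 5*q^2) splits into three distinct lines over C (the quadratic factor has nonzero discriminant), so D_4.

D_4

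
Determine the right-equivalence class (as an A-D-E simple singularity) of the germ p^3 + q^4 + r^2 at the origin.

E6

The Hessian of f at 0 is [[0, 0, 0], [0, 0, 0], [0, 0, 2]] with rank 1, so corank 2. A Groebner basis of the Jacobian ideal J(f) in C{p,q,r} is {q^3, p^2, r}; counting standard monomials gives mu = 6. Corank 2; j^3 = p^3 is a perfect cube, so E-series; the 4-jet and mu = 6 give E_6.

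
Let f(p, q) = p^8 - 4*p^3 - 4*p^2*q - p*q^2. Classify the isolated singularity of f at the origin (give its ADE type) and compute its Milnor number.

Type D_{9}, Milnor number mu = 9.

The Hessian of f at 0 has rank 0. Corank 2; j^3 = -p*(2*p + q)^2 has shape L^2 M (L != M), so D-series; mu = 9 gives D_9.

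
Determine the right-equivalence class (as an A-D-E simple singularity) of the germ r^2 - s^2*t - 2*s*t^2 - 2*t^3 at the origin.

D_{4}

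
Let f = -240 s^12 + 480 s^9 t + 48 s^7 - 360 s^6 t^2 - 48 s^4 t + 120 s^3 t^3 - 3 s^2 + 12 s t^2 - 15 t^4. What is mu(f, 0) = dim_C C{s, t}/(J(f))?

3

The Hessian of f at 0 has rank 1. Corank 1: A-series; mu = 3 gives A_3.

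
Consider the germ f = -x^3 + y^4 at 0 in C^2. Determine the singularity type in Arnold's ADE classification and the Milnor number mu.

The Hessian of f at 0 has rank 0. Corank 2; j^3 = -x^3 is a perfect cube, so E-series; the 4-jet and mu = 6 give E_6.

Type E_6, Milnor number mu = 6.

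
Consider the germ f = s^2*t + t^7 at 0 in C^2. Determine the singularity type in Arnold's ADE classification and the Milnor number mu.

Type D_{8}, Milnor number mu = 8.

The Hessian of f at 0 is [[0, 0], [0, 0]] with rank 0, so corank 2. A Groebner basis of the Jacobian ideal J(f) in C{s,t} is {s^2/7 + t^6, s^3, s*t}; counting standard monomials gives mu = 8. Corank 2; j^3 = s^2*t has shape L^2 M (L != M), so D-series; mu = 8 gives D_8.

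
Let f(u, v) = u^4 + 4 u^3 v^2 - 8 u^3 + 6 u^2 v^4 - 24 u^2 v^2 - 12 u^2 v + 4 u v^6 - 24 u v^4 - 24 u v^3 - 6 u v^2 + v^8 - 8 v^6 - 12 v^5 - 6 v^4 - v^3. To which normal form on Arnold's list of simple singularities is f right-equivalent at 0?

The Hessian of f at 0 has rank 0. Corank 2; j^3 = -(2*u + v)^3 is a perfect cube, so E-series; the 4-jet and mu = 6 give E_6.

E_6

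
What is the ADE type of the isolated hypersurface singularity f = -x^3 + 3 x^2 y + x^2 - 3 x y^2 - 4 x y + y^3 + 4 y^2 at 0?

The Hessian of f at 0 has rank 1. Corank 1: A-series; mu = 2 gives A_2.

A2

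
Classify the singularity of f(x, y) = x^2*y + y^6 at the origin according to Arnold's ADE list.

D_7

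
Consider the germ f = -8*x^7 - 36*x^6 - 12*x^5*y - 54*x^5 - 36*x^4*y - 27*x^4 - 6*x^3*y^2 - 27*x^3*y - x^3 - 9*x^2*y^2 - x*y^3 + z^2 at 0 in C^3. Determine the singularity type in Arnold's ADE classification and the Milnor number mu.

The Hessian of f at 0 has rank 1. Corank 2; j^3 = -x^3 is a perfect cube, so E-series; the 4-jet and mu = 7 give E_7.

Type E7, Milnor number mu = 7.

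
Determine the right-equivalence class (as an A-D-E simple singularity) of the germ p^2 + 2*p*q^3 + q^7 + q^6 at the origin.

A6

The Hessian of f at 0 has rank 1. Corank 1: A-series; mu = 6 gives A_6.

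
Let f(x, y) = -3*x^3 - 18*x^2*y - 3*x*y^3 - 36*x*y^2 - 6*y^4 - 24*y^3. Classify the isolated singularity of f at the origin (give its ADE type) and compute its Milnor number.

Type E7, Milnor number mu = 7.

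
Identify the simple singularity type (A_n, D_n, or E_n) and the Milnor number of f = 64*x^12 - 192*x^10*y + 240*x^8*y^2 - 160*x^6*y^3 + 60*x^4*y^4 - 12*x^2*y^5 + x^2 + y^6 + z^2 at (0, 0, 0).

Type A_5, Milnor number mu = 5.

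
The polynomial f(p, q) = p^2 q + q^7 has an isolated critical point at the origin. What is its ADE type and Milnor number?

Type D_{8}, Milnor number mu = 8.

The Hessian of f at 0 has rank 0. Corank 2; j^3 = p^2*q has shape L^2 M (L != M), so D-series; mu = 8 gives D_8.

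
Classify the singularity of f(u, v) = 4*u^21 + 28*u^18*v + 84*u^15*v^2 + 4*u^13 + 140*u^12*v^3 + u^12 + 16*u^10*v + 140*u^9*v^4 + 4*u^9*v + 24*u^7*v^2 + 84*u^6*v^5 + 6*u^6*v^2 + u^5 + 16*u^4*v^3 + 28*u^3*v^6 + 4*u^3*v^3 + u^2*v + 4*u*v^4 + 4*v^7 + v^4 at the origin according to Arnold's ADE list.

D5

The Hessian of f at 0 has rank 0. Corank 2; j^3 = u^2*v has shape L^2 M (L != M), so D-series; mu = 5 gives D_5.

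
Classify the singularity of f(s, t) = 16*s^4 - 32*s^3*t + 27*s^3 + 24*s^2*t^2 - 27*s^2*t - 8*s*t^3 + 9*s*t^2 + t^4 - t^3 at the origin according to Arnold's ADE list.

E6

The Hessian of f at 0 has rank 0. Corank 2; j^3 = (3*s - t)^3 is a perfect cube, so E-series; the 4-jet and mu = 6 give E_6.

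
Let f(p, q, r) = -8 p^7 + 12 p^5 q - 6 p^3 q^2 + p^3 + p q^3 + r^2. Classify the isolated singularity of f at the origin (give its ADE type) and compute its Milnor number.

The Hessian of f at 0 has rank 1. Corank 2; j^3 = p^3 is a perfect cube, so E-series; the 4-jet and mu = 7 give E_7.

Type E7, Milnor number mu = 7.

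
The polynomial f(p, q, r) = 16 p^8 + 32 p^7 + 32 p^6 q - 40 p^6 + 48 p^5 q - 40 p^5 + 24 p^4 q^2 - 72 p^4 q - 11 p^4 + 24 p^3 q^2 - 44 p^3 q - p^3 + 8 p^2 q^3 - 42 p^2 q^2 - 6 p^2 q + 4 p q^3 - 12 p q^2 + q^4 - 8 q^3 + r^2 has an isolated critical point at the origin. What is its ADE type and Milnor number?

Type E_6, Milnor number mu = 6.

The Hessian of f at 0 is [[0, 0, 0], [0, 0, 0], [0, 0, 2]] with rank 1, so corank 2. A Groebner basis of the Jacobian ideal J(f) in C{p,q,r} is {p^3 - 3*p^2/8 - 3*p*q/2 - 3*q^2/2, p^2*q + p^2/4 + p*q + q^2, -5*p^2/32 + p*q^2 - 5*p*q/8 - 5*q^2/8, 3*p^2/32 + 3*p*q/8 + q^3 + 3*q^2/8, r}; counting standard monomials gives mu = 6. Corank 2; j^3 = -(p + 2*q)^3 is a perfect cube, so E-series; the 4-jet and mu = 6 give E_6.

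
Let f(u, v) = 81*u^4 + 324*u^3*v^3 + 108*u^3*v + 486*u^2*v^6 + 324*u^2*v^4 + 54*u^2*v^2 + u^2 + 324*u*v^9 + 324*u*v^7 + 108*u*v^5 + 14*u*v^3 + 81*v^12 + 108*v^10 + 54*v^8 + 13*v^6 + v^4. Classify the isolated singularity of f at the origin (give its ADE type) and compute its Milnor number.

The Hessian of f at 0 is [[2, 0], [0, 0]] with rank 1, so corank 1. A Groebner basis of the Jacobian ideal J(f) in C{u,v} is {v^3, u}; counting standard monomials gives mu = 3. Corank 1: A-series; mu = 3 gives A_3.

Type A3, Milnor number mu = 3.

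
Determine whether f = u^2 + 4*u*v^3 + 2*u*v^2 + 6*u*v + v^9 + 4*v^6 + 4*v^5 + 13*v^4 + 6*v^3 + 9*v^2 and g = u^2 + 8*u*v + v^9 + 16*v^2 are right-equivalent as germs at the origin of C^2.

The Hessian of f at 0 has rank 1. Corank 1: A-series; mu = 8 gives A_8. The Hessian of g at 0 has rank 1. Corank 1: A-series; mu = 8 gives A_8. Both have type A_8, hence right-equivalent.

Yes.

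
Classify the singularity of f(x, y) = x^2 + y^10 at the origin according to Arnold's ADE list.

A9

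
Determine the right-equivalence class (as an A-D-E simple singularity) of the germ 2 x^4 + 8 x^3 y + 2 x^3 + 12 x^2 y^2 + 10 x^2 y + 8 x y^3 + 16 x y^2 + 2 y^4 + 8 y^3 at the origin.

D_{5}

The Hessian of f at 0 has rank 0. Corank 2; j^3 = 2*(x + y)*(x + 2*y)^2 has shape L^2 M (L != M), so D-series; mu = 5 gives D_5.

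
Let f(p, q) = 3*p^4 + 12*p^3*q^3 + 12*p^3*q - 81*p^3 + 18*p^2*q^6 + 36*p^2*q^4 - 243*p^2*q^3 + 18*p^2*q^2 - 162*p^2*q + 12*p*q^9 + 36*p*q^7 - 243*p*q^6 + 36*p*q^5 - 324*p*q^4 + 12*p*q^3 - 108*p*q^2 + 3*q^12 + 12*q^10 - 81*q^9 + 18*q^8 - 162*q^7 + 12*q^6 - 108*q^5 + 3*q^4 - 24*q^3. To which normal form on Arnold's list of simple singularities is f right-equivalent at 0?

E_{6}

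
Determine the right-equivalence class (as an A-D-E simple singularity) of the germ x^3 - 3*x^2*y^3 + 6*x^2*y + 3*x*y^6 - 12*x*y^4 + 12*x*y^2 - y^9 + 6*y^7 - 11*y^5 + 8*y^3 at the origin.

E8

The Hessian of f at 0 has rank 0. Corank 2; j^3 = (x + 2*y)^3 is a perfect cube, so E-series; the 5-jet and mu = 8 give E_8.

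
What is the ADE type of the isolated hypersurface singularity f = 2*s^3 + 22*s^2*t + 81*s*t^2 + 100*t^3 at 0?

D_{4}

The Hessian of f at 0 has rank 0. Corank 2; j^3 = (s + 4*t)*(2*s^2 + 14*s*t + 25*t^2) splits into three distinct lines over C (the quadratic factor has nonzero discriminant), so D_4.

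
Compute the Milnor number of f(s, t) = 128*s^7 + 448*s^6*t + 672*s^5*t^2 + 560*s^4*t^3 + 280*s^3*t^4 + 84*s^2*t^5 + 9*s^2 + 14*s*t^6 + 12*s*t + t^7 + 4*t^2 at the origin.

The Hessian of f at 0 has rank 1. Corank 1: A-series; mu = 6 gives A_6.

6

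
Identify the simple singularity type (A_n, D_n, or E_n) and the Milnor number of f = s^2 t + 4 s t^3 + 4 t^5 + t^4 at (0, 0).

Type D_5, Milnor number mu = 5.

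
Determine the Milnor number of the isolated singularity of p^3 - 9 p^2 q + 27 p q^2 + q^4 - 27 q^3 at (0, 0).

6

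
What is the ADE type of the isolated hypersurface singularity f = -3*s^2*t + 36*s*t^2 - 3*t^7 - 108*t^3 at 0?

D_8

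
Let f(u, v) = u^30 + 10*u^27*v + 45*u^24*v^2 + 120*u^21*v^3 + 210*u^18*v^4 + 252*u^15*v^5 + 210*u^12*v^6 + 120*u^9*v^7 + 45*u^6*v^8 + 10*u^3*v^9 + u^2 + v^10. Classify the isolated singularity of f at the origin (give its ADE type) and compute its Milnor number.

Type A9, Milnor number mu = 9.

The Hessian of f at 0 is [[2, 0], [0, 0]] with rank 1, so corank 1. A Groebner basis of the Jacobian ideal J(f) in C{u,v} is {v^9, u}; counting standard monomials gives mu = 9. Corank 1: A-series; mu = 9 gives A_9.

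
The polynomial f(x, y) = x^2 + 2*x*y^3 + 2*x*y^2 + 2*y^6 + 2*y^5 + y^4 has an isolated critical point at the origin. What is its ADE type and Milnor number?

The Hessian of f at 0 is [[2, 0], [0, 0]] with rank 1, so corank 1. A Groebner basis of the Jacobian ideal J(f) in C{x,y} is {x*y^2 - x*y + x + y^2, x + y^3 + y^2, x^2 + x*y - x - y^2}; counting standard monomials gives mu = 5. Corank 1: A-series; mu = 5 gives A_5.

Type A_{5}, Milnor number mu = 5.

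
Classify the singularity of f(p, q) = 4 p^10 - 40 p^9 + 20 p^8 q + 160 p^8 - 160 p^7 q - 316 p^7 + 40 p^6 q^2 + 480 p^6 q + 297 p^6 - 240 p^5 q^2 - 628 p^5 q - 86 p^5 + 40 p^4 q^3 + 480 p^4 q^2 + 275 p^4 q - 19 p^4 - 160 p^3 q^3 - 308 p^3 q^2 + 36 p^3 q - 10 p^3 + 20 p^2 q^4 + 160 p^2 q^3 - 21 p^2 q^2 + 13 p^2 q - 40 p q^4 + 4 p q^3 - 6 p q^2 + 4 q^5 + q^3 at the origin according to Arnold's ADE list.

The Hessian of f at 0 has rank 0. Corank 2; j^3 = -(2*p - q)*(5*p^2 - 4*p*q + q^2) splits into three distinct lines over C (the quadratic factor has nonzero discriminant), so D_4.

D_{4}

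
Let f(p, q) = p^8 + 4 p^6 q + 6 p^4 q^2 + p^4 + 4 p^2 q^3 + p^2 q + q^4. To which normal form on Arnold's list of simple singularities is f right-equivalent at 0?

The Hessian of f at 0 has rank 0. Corank 2; j^3 = p^2*q has shape L^2 M (L != M), so D-series; mu = 5 gives D_5.

D_{5}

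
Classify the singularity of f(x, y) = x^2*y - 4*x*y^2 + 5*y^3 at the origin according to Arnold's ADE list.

The Hessian of f at 0 has rank 0. Corank 2; j^3 = y*(x^2 - 4*x*y + 5*y^2) splits into three distinct lines over C (the quadratic factor has nonzero discriminant), so D_4.

D_4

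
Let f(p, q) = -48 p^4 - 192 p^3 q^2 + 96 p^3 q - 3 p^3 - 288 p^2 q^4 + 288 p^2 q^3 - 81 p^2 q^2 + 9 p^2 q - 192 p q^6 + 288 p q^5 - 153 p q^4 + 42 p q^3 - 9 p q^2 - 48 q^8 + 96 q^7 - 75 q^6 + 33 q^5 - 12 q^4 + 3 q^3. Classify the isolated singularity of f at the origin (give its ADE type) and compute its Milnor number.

Type E_6, Milnor number mu = 6.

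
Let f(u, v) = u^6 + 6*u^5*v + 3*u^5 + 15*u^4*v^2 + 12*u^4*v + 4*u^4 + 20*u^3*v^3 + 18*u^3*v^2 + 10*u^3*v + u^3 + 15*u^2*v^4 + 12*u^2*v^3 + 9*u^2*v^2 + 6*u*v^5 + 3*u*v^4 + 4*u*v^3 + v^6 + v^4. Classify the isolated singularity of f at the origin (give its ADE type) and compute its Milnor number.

The Hessian of f at 0 has rank 0. Corank 2; j^3 = u^3 is a perfect cube, so E-series; the 4-jet and mu = 6 give E_6.

Type E_6, Milnor number mu = 6.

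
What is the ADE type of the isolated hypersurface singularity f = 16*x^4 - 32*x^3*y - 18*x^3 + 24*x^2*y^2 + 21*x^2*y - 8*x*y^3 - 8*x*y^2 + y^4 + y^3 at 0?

D_{5}

The Hessian of f at 0 has rank 0. Corank 2; j^3 = -(2*x - y)*(3*x - y)^2 has shape L^2 M (L != M), so D-series; mu = 5 gives D_5.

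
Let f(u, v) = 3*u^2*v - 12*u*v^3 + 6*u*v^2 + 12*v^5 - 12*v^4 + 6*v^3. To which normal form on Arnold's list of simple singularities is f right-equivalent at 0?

D_4

The Hessian of f at 0 has rank 0. Corank 2; j^3 = 3*v*(u^2 + 2*u*v + 2*v^2) splits into three distinct lines over C (the quadratic factor has nonzero discriminant), so D_4.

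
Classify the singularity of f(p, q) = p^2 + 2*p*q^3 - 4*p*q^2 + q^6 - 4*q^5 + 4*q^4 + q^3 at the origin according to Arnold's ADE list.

A2

The Hessian of f at 0 has rank 1. Corank 1: A-series; mu = 2 gives A_2.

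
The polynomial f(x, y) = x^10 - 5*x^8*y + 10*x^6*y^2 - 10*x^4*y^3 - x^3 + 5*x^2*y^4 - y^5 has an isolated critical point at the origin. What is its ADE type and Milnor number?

Type E8, Milnor number mu = 8.

The Hessian of f at 0 has rank 0. Corank 2; j^3 = -x^3 is a perfect cube, so E-series; the 5-jet and mu = 8 give E_8.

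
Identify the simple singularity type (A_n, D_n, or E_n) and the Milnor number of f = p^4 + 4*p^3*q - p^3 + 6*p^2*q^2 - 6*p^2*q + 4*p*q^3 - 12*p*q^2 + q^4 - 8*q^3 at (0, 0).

The Hessian of f at 0 is [[0, 0], [0, 0]] with rank 0, so corank 2. A Groebner basis of the Jacobian ideal J(f) in C{p,q} is {q^4, p*q^2 + 5*q^3/3, p^2 + 4*p*q + 4*q^2}; counting standard monomials gives mu = 6. Corank 2; j^3 = -(p + 2*q)^3 is a perfect cube, so E-series; the 4-jet and mu = 6 give E_6.

Type E6, Milnor number mu = 6.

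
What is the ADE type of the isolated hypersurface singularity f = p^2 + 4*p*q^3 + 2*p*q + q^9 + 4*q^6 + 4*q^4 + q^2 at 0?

The Hessian of f at 0 is [[2, 2], [2, 2]] with rank 1, so corank 1. A Groebner basis of the Jacobian ideal J(f) in C{p,q} is {p^2*q^2 - p^2 - 3*p*q/2 - q^2/2, p^3 + 3*p^2*q + 3*p*q^2 - p/2 - q/2, p/2 + q^3 + q/2}; counting standard monomials gives mu = 8. Corank 1: A-series; mu = 8 gives A_8.

A_{8}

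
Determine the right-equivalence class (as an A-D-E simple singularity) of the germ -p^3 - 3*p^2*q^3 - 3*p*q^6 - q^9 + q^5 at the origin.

E_8

The Hessian of f at 0 has rank 0. Corank 2; j^3 = -p^3 is a perfect cube, so E-series; the 5-jet and mu = 8 give E_8.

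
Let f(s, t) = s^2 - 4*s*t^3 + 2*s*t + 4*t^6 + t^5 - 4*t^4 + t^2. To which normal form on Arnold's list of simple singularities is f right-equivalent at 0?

The Hessian of f at 0 has rank 1. Corank 1: A-series; mu = 4 gives A_4.

A_4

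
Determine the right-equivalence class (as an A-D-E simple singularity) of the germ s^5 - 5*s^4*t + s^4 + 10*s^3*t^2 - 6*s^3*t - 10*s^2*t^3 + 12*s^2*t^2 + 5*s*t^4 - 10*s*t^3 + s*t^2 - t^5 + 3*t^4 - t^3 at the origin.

The Hessian of f at 0 has rank 0. Corank 2; j^3 = t^2*(s - t) has shape L^2 M (L != M), so D-series; mu = 5 gives D_5.

D_{5}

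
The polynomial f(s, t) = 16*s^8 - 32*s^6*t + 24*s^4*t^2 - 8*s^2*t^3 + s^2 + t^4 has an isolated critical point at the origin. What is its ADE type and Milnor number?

The Hessian of f at 0 has rank 1. Corank 1: A-series; mu = 3 gives A_3.

Type A3, Milnor number mu = 3.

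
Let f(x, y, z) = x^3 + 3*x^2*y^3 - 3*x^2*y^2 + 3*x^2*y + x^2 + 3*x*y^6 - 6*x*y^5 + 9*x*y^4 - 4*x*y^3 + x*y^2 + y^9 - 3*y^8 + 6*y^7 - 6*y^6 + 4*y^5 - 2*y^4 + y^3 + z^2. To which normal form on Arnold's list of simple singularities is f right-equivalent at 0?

The Hessian of f at 0 is [[2, 0, 0], [0, 0, 0], [0, 0, 2]] with rank 2, so corank 1. A Groebner basis of the Jacobian ideal J(f) in C{x,y,z} is {y^2, x, z}; counting standard monomials gives mu = 2. Corank 1: A-series; mu = 2 gives A_2.

A_{2}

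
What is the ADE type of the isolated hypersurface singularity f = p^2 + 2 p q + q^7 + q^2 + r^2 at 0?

A_{6}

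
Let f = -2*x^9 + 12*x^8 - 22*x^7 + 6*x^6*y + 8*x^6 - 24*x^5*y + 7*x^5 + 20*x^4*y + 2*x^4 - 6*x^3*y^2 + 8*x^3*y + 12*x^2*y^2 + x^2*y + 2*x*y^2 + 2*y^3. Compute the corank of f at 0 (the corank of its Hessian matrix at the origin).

2

Hessian at 0 has rank 0.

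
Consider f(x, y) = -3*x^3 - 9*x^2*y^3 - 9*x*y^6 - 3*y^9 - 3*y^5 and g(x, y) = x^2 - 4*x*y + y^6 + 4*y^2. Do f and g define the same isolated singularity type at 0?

No.

The Hessian of f at 0 has rank 0. Corank 2; j^3 = -3*x^3 is a perfect cube, so E-series; the 5-jet and mu = 8 give E_8. The Hessian of g at 0 has rank 1. Corank 1: A-series; mu = 5 gives A_5. f is E_8 but g is A_5, hence not right-equivalent.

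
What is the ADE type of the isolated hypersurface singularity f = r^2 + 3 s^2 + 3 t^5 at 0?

The Hessian of f at 0 is [[6, 0, 0], [0, 0, 0], [0, 0, 2]] with rank 2, so corank 1. A Groebner basis of the Jacobian ideal J(f) in C{s,t,r} is {t^4, s, r}; counting standard monomials gives mu = 4. Corank 1: A-series; mu = 4 gives A_4.

A4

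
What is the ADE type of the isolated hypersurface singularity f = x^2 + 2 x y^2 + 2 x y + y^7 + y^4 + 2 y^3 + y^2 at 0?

The Hessian of f at 0 has rank 1. Corank 1: A-series; mu = 6 gives A_6.

A_{6}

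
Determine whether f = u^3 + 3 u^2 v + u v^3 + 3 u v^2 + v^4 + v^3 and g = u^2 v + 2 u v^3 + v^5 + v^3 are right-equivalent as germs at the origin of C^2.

The Hessian of f at 0 has rank 0. Corank 2; j^3 = (u + v)^3 is a perfect cube, so E-series; the 4-jet and mu = 7 give E_7. The Hessian of g at 0 has rank 0. Corank 2; j^3 = v*(u^2 + v^2) splits into three distinct lines over C (the quadratic factor has nonzero discriminant), so D_4. f is E_7 but g is D_4, hence not right-equivalent.

No.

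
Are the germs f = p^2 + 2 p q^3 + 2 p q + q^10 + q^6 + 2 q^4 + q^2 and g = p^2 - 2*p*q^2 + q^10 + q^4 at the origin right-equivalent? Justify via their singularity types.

Yes.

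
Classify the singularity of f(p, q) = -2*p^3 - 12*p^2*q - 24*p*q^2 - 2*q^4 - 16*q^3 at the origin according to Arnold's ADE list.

E6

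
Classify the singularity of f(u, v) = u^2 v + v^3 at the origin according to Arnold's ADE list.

The Hessian of f at 0 is [[0, 0], [0, 0]] with rank 0, so corank 2. A Groebner basis of the Jacobian ideal J(f) in C{u,v} is {v^3, u^2 + 3*v^2, u*v}; counting standard monomials gives mu = 4. Corank 2; j^3 = v*(u^2 + v^2) splits into three distinct lines over C (the quadratic factor has nonzero discriminant), so D_4.

D_{4}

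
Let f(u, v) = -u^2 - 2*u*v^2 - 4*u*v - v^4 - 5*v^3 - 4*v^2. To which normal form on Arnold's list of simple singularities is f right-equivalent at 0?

The Hessian of f at 0 has rank 1. Corank 1: A-series; mu = 2 gives A_2.

A_{2}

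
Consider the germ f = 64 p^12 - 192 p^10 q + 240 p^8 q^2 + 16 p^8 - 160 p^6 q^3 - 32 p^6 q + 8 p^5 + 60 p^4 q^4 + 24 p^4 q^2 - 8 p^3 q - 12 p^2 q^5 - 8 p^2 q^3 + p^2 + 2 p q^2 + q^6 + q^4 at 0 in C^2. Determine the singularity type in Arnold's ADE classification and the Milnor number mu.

The Hessian of f at 0 is [[2, 0], [0, 0]] with rank 1, so corank 1. A Groebner basis of the Jacobian ideal J(f) in C{p,q} is {p^3, p^2*q, p + q^2}; counting standard monomials gives mu = 5. Corank 1: A-series; mu = 5 gives A_5.

Type A5, Milnor number mu = 5.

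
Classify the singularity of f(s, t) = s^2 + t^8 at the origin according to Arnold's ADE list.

The Hessian of f at 0 has rank 1. Corank 1: A-series; mu = 7 gives A_7.

A_{7}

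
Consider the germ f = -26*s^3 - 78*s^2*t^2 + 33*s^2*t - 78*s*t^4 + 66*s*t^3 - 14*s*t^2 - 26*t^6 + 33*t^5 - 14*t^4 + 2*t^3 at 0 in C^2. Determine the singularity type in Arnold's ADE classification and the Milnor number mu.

Type D_4, Milnor number mu = 4.

The Hessian of f at 0 is [[0, 0], [0, 0]] with rank 0, so corank 2. A Groebner basis of the Jacobian ideal J(f) in C{s,t} is {t^3, s^2 - 2*t^2/3, s*t - t^2}; counting standard monomials gives mu = 4. Corank 2; j^3 = -(2*s - t)*(13*s^2 - 10*s*t + 2*t^2) splits into three distinct lines over C (the quadratic factor has nonzero discriminant), so D_4.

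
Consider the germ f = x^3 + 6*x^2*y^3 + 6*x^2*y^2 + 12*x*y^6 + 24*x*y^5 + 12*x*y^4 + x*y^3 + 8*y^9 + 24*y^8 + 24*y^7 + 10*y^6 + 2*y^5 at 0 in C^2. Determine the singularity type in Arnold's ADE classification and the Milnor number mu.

Type E7, Milnor number mu = 7.

The Hessian of f at 0 has rank 0. Corank 2; j^3 = x^3 is a perfect cube, so E-series; the 4-jet and mu = 7 give E_7.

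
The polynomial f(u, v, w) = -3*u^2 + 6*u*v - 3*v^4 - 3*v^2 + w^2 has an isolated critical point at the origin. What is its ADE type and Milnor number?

Type A_3, Milnor number mu = 3.

The Hessian of f at 0 has rank 2. Corank 1: A-series; mu = 3 gives A_3.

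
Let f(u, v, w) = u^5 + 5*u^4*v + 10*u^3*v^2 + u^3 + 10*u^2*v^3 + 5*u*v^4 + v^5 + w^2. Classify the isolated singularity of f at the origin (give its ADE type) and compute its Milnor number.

The Hessian of f at 0 has rank 1. Corank 2; j^3 = u^3 is a perfect cube, so E-series; the 5-jet and mu = 8 give E_8.

Type E_8, Milnor number mu = 8.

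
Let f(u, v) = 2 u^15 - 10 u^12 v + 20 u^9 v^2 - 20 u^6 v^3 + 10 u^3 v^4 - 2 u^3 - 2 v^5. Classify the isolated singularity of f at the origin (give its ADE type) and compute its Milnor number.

Type E_{8}, Milnor number mu = 8.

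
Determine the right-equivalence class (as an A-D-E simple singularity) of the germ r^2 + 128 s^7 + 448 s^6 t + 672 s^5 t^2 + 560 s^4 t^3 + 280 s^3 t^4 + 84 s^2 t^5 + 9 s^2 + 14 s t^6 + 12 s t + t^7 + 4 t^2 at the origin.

A_{6}

The Hessian of f at 0 is [[18, 12, 0], [12, 8, 0], [0, 0, 2]] with rank 2, so corank 1. A Groebner basis of the Jacobian ideal J(f) in C{s,t,r} is {t^6, s + 2*t/3, r}; counting standard monomials gives mu = 6. Corank 1: A-series; mu = 6 gives A_6.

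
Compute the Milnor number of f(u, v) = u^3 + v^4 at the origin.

6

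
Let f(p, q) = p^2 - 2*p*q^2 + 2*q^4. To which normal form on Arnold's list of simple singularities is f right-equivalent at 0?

The Hessian of f at 0 is [[2, 0], [0, 0]] with rank 1, so corank 1. A Groebner basis of the Jacobian ideal J(f) in C{p,q} is {p^2, p*q, -p + q^2}; counting standard monomials gives mu = 3. Corank 1: A-series; mu = 3 gives A_3.

A_3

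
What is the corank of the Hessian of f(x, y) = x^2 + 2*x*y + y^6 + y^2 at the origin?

The Hessian at 0 is [[2, 2], [2, 2]] of rank 1; hence corank 1.

1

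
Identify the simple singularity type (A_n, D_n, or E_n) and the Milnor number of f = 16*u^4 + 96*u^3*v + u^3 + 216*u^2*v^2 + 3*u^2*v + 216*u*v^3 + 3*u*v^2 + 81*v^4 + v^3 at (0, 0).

The Hessian of f at 0 has rank 0. Corank 2; j^3 = (u + v)^3 is a perfect cube, so E-series; the 4-jet and mu = 6 give E_6.

Type E_6, Milnor number mu = 6.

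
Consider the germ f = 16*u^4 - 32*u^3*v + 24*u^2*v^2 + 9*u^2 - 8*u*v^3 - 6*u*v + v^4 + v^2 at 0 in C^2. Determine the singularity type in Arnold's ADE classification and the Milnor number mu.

Type A3, Milnor number mu = 3.

The Hessian of f at 0 has rank 1. Corank 1: A-series; mu = 3 gives A_3.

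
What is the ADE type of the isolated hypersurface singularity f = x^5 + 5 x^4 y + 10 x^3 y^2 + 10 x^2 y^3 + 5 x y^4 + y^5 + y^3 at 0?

E_{8}

The Hessian of f at 0 has rank 0. Corank 2; j^3 = y^3 is a perfect cube, so E-series; the 5-jet and mu = 8 give E_8.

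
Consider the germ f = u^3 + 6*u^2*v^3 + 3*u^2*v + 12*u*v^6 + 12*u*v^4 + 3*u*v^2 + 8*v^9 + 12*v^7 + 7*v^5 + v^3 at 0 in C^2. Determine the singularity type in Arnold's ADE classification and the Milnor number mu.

Type E_8, Milnor number mu = 8.

The Hessian of f at 0 has rank 0. Corank 2; j^3 = (u + v)^3 is a perfect cube, so E-series; the 5-jet and mu = 8 give E_8.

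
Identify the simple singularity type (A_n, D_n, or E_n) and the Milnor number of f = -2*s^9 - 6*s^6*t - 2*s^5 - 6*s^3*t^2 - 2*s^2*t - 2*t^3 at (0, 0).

Type D_4, Milnor number mu = 4.

The Hessian of f at 0 has rank 0. Corank 2; j^3 = -2*t*(s^2 + t^2) splits into three distinct lines over C (the quadratic factor has nonzero discriminant), so D_4.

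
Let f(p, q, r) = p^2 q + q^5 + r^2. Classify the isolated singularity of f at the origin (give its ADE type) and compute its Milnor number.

Type D_6, Milnor number mu = 6.

The Hessian of f at 0 is [[0, 0, 0], [0, 0, 0], [0, 0, 2]] with rank 1, so corank 2. A Groebner basis of the Jacobian ideal J(f) in C{p,q,r} is {p^2/5 + q^4, p^3, p*q, r}; counting standard monomials gives mu = 6. Corank 2; j^3 = p^2*q has shape L^2 M (L != M), so D-series; mu = 6 gives D_6.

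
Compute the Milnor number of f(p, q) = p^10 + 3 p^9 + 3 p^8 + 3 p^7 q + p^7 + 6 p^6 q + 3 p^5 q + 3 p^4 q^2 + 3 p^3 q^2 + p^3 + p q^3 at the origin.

The Hessian of f at 0 has rank 0. Corank 2; j^3 = p^3 is a perfect cube, so E-series; the 4-jet and mu = 7 give E_7.

7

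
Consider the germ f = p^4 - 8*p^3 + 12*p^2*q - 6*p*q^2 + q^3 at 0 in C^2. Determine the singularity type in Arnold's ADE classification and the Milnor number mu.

Type E_6, Milnor number mu = 6.

The Hessian of f at 0 is [[0, 0], [0, 0]] with rank 0, so corank 2. A Groebner basis of the Jacobian ideal J(f) in C{p,q} is {q^4, p*q^2 - q^3/3, p^2 - p*q + q^2/4}; counting standard monomials gives mu = 6. Corank 2; j^3 = -(2*p - q)^3 is a perfect cube, so E-series; the 4-jet and mu = 6 give E_6.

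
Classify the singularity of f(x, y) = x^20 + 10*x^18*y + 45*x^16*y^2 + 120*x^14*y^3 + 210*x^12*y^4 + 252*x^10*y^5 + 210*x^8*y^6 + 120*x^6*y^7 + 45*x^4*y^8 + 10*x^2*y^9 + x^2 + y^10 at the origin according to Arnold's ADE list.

A_9

The Hessian of f at 0 has rank 1. Corank 1: A-series; mu = 9 gives A_9.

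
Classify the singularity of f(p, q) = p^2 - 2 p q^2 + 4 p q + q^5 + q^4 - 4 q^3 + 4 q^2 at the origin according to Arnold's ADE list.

A4

The Hessian of f at 0 is [[2, 4], [4, 8]] with rank 1, so corank 1. A Groebner basis of the Jacobian ideal J(f) in C{p,q} is {p^2 + 4*p*q + 4*p + 8*q, -p + q^2 - 2*q}; counting standard monomials gives mu = 4. Corank 1: A-series; mu = 4 gives A_4.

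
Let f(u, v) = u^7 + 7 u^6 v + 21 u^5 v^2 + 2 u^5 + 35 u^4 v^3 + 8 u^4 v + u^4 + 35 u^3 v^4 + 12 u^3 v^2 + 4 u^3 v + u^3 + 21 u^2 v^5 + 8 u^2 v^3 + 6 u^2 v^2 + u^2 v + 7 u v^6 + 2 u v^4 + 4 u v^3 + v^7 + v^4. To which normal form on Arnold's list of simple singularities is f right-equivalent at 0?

D5

The Hessian of f at 0 has rank 0. Corank 2; j^3 = u^2*(u + v) has shape L^2 M (L != M), so D-series; mu = 5 gives D_5.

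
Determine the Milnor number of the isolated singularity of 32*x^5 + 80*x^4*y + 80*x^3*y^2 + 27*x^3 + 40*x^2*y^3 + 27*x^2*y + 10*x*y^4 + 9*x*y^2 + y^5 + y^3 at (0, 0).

8

The Hessian of f at 0 is [[0, 0], [0, 0]] with rank 0, so corank 2. A Groebner basis of the Jacobian ideal J(f) in C{x,y} is {y^5, x*y^3 + 3*y^4/8, x^2 + 2*x*y/3 + y^2/9}; counting standard monomials gives mu = 8. Corank 2; j^3 = (3*x + y)^3 is a perfect cube, so E-series; the 5-jet and mu = 8 give E_8.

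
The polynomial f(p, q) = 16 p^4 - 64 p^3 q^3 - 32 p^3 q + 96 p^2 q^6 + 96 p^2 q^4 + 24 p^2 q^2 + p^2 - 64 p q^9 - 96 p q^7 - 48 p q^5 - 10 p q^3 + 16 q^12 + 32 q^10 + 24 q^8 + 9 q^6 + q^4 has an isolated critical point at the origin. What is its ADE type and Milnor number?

Type A_3, Milnor number mu = 3.

The Hessian of f at 0 is [[2, 0], [0, 0]] with rank 1, so corank 1. A Groebner basis of the Jacobian ideal J(f) in C{p,q} is {q^3, p}; counting standard monomials gives mu = 3. Corank 1: A-series; mu = 3 gives A_3.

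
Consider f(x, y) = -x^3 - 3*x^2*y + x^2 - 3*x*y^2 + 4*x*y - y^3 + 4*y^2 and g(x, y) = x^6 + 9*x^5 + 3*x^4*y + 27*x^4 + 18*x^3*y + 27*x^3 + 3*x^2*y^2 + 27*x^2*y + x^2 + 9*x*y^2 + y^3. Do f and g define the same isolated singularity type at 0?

The Hessian of f at 0 has rank 1. Corank 1: A-series; mu = 2 gives A_2. The Hessian of g at 0 has rank 1. Corank 1: A-series; mu = 2 gives A_2. Both have type A_2, hence right-equivalent.

Yes.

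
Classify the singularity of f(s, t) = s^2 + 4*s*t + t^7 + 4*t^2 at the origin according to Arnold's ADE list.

A6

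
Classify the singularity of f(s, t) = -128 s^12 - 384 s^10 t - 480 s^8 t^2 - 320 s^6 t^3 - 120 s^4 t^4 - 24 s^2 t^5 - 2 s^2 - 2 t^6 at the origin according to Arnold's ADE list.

A_5

The Hessian of f at 0 has rank 1. Corank 1: A-series; mu = 5 gives A_5.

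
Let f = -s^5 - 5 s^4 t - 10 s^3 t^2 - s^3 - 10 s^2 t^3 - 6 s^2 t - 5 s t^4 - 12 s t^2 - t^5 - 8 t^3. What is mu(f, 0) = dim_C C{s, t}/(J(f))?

8

The Hessian of f at 0 has rank 0. Corank 2; j^3 = -(s + 2*t)^3 is a perfect cube, so E-series; the 5-jet and mu = 8 give E_8.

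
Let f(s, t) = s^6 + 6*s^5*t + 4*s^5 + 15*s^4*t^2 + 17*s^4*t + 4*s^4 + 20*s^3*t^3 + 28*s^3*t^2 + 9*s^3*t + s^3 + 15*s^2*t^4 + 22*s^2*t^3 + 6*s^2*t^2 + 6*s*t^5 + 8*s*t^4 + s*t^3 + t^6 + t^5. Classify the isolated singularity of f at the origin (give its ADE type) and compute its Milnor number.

The Hessian of f at 0 has rank 0. Corank 2; j^3 = s^3 is a perfect cube, so E-series; the 4-jet and mu = 7 give E_7.

Type E_{7}, Milnor number mu = 7.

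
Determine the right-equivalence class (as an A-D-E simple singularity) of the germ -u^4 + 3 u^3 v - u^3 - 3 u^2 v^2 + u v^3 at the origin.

E_{7}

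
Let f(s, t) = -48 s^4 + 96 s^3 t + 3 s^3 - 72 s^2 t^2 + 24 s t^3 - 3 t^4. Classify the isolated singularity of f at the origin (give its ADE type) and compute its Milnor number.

Type E6, Milnor number mu = 6.

The Hessian of f at 0 has rank 0. Corank 2; j^3 = 3*s^3 is a perfect cube, so E-series; the 4-jet and mu = 6 give E_6.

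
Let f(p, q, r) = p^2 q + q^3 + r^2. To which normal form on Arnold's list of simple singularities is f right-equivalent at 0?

D_4

The Hessian of f at 0 has rank 1. Corank 2; j^3 = q*(p^2 + q^2) splits into three distinct lines over C (the quadratic factor has nonzero discriminant), so D_4.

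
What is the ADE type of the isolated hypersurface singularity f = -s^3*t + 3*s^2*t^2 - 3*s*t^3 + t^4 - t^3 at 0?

The Hessian of f at 0 is [[0, 0], [0, 0]] with rank 0, so corank 2. A Groebner basis of the Jacobian ideal J(f) in C{s,t} is {s^3 - 3*s*t^2 + 3*t^2, s^2*t - 2*s*t^2, t^3}; counting standard monomials gives mu = 7. Corank 2; j^3 = -t^3 is a perfect cube, so E-series; the 4-jet and mu = 7 give E_7.

E_{7}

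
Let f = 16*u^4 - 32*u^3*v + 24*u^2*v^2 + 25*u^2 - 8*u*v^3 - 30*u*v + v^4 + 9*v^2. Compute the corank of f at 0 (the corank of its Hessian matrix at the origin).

1

Hessian at 0 has rank 1.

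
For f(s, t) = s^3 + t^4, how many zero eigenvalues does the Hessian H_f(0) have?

2

Hessian at 0 has rank 0.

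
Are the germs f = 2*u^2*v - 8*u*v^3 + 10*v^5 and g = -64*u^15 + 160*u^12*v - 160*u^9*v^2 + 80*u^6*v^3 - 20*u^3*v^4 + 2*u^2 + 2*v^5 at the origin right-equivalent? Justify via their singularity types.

No.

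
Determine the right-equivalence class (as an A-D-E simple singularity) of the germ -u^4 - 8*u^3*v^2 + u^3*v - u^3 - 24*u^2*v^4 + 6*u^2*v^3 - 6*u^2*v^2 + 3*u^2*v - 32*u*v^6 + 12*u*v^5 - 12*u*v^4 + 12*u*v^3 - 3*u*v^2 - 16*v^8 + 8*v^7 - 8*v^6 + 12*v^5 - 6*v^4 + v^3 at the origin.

E_7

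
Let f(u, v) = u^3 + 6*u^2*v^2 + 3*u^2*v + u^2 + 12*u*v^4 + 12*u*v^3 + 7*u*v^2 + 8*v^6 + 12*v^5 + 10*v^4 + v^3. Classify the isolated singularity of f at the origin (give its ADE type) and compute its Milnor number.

Type A_{2}, Milnor number mu = 2.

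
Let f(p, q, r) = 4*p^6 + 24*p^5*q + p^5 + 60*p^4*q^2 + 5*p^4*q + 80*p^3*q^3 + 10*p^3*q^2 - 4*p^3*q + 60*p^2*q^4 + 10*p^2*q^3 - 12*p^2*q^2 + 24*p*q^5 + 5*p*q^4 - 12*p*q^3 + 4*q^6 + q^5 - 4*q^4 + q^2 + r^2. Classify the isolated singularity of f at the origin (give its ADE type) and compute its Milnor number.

The Hessian of f at 0 has rank 2. Corank 1: A-series; mu = 4 gives A_4.

Type A_4, Milnor number mu = 4.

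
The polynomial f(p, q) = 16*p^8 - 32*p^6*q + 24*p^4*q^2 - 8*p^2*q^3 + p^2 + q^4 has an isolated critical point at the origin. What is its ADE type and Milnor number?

Type A3, Milnor number mu = 3.

The Hessian of f at 0 has rank 1. Corank 1: A-series; mu = 3 gives A_3.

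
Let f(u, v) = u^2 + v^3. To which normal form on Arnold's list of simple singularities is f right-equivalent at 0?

A_{2}

The Hessian of f at 0 is [[2, 0], [0, 0]] with rank 1, so corank 1. A Groebner basis of the Jacobian ideal J(f) in C{u,v} is {v^2, u}; counting standard monomials gives mu = 2. Corank 1: A-series; mu = 2 gives A_2.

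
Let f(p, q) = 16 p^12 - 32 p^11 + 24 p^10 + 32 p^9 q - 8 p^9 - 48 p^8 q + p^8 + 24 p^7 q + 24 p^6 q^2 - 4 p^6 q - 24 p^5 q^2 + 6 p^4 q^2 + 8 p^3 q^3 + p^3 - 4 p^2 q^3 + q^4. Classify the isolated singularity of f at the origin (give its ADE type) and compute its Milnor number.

Type E6, Milnor number mu = 6.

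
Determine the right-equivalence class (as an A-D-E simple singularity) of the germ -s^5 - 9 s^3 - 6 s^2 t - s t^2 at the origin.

D_6

The Hessian of f at 0 has rank 0. Corank 2; j^3 = -s*(3*s + t)^2 has shape L^2 M (L != M), so D-series; mu = 6 gives D_6.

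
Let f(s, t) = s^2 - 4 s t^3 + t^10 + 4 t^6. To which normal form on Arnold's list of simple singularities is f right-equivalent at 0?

The Hessian of f at 0 is [[2, 0], [0, 0]] with rank 1, so corank 1. A Groebner basis of the Jacobian ideal J(f) in C{s,t} is {s^3, -s/2 + t^3}; counting standard monomials gives mu = 9. Corank 1: A-series; mu = 9 gives A_9.

A9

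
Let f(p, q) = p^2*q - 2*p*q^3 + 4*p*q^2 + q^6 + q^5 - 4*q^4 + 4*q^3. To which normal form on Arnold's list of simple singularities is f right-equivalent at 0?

The Hessian of f at 0 has rank 0. Corank 2; j^3 = q*(p + 2*q)^2 has shape L^2 M (L != M), so D-series; mu = 7 gives D_7.

D_7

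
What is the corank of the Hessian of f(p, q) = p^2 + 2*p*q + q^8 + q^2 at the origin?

1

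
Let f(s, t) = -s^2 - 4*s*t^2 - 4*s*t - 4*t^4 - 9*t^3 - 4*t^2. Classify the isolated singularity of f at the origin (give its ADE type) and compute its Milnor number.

Type A_{2}, Milnor number mu = 2.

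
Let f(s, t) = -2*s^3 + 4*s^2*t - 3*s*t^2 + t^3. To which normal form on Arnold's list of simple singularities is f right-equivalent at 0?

The Hessian of f at 0 is [[0, 0], [0, 0]] with rank 0, so corank 2. A Groebner basis of the Jacobian ideal J(f) in C{s,t} is {t^3, s^2 - 3*t^2/2, s*t - 3*t^2/2}; counting standard monomials gives mu = 4. Corank 2; j^3 = -(s - t)*(2*s^2 - 2*s*t + t^2) splits into three distinct lines over C (the quadratic factor has nonzero discriminant), so D_4.

D4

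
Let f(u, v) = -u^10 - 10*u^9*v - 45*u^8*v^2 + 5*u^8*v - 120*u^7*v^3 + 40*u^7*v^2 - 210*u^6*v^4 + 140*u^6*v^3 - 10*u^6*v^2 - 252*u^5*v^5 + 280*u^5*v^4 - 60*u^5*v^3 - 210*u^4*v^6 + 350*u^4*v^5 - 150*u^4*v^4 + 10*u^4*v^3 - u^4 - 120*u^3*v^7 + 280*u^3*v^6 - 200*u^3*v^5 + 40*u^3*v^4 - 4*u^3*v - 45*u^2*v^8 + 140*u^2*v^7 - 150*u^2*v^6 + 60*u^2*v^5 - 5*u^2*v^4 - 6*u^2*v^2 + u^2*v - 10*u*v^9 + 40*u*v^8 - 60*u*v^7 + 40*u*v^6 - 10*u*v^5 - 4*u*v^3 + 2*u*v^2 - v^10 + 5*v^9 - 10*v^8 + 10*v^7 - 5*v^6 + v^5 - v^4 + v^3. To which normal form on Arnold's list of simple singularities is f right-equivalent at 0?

D6

The Hessian of f at 0 has rank 0. Corank 2; j^3 = v*(u + v)^2 has shape L^2 M (L != M), so D-series; mu = 6 gives D_6.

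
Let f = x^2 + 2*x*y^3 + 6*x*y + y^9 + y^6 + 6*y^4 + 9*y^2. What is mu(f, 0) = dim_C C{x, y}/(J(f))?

8

The Hessian of f at 0 is [[2, 6], [6, 18]] with rank 1, so corank 1. A Groebner basis of the Jacobian ideal J(f) in C{x,y} is {x^2*y^2 - 6*x^2 - 27*x*y - 27*y^2, x^3 + 9*x^2*y + 27*x*y^2 - 27*x - 81*y, x + y^3 + 3*y}; counting standard monomials gives mu = 8. Corank 1: A-series; mu = 8 gives A_8.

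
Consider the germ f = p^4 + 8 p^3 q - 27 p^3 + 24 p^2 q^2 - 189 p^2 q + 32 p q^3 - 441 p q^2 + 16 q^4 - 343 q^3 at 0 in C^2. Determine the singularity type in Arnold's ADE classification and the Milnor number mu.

Type E_{6}, Milnor number mu = 6.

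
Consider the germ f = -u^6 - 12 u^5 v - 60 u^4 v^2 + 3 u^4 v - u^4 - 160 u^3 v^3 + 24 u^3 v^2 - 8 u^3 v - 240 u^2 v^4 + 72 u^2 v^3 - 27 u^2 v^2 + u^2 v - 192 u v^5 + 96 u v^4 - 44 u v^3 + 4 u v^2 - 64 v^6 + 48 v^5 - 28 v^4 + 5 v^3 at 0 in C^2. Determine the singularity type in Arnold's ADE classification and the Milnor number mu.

Type D_{4}, Milnor number mu = 4.

The Hessian of f at 0 has rank 0. Corank 2; j^3 = v*(u^2 + 4*u*v + 5*v^2) splits into three distinct lines over C (the quadratic factor has nonzero discriminant), so D_4.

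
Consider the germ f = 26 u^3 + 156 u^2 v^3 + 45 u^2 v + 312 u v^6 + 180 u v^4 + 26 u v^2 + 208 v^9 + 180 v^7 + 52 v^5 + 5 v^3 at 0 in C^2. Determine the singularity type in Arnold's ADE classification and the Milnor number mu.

Type D4, Milnor number mu = 4.

The Hessian of f at 0 is [[0, 0], [0, 0]] with rank 0, so corank 2. A Groebner basis of the Jacobian ideal J(f) in C{u,v} is {v^3, u^2 + v^2/3, u*v}; counting standard monomials gives mu = 4. Corank 2; j^3 = (2*u + v)*(13*u^2 + 16*u*v + 5*v^2) splits into three distinct lines over C (the quadratic factor has nonzero discriminant), so D_4.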